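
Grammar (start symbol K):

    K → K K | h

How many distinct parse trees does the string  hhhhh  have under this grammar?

14

Parse trees for hhhhh (showing first 6 of 14):
  [K [K h] [K [K h] [K [K h] [K [K h] [K h]]]]]
  [K [K h] [K [K h] [K [K [K h] [K h]] [K h]]]]
  [K [K h] [K [K [K h] [K h]] [K [K h] [K h]]]]
  [K [K h] [K [K [K h] [K [K h] [K h]]] [K h]]]
  [K [K h] [K [K [K [K h] [K h]] [K h]] [K h]]]
  [K [K [K h] [K h]] [K [K h] [K [K h] [K h]]]]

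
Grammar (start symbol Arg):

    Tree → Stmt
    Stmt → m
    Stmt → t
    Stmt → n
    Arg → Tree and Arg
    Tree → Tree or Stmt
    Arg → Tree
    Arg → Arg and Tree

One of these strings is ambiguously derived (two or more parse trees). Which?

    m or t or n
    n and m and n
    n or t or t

m or t or n: 1 tree
n and m and n: 4 trees
n or t or t: 1 tree

n and m and n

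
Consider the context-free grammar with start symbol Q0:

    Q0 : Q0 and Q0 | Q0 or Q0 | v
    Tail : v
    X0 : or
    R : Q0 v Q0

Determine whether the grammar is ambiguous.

Witness: v and v and v

Derivation 1: Q0 ⇒ Q0 and Q0 ⇒ Q0 and Q0 and Q0 ⇒ v and Q0 and Q0 ⇒ v and v and Q0 ⇒ v and v and v
Derivation 2: Q0 ⇒ Q0 and Q0 ⇒ v and Q0 ⇒ v and Q0 and Q0 ⇒ v and v and Q0 ⇒ v and v and v

Two distinct leftmost derivations for the same string.

Ambiguous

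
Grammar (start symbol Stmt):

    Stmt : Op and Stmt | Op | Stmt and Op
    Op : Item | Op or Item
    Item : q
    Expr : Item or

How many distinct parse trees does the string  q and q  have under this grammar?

2

Parse trees for q and q:
  [Stmt [Op [Item q]] and [Stmt [Op [Item q]]]]
  [Stmt [Stmt [Op [Item q]]] and [Op [Item q]]]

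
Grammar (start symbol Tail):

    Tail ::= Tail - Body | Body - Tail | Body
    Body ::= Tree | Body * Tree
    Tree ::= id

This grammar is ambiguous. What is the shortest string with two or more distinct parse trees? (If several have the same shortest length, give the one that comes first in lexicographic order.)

id - id

length 1: no string has ≥2 trees
length 3: id - id has 2 parse trees

Two derivations of id - id:
  Tail ⇒ Tail - Body ⇒ Body - Body ⇒ Tree - Body ⇒ id - Body ⇒ id - Tree ⇒ id - id
  Tail ⇒ Body - Tail ⇒ Tree - Tail ⇒ id - Tail ⇒ id - Body ⇒ id - Tree ⇒ id - id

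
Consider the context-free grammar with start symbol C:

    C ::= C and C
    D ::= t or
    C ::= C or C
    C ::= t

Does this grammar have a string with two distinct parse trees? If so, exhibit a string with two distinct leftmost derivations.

Ambiguous

Witness: t and t and t

Derivation 1: C ⇒ C and C ⇒ C and C and C ⇒ t and C and C ⇒ t and t and C ⇒ t and t and t
Derivation 2: C ⇒ C and C ⇒ t and C ⇒ t and C and C ⇒ t and t and C ⇒ t and t and t

Two distinct leftmost derivations for the same string.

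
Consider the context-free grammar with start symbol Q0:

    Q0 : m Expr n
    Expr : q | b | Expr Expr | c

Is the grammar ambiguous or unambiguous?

Witness: m b b b n

Derivation 1: Q0 ⇒ m Expr n ⇒ m Expr Expr n ⇒ m b Expr n ⇒ m b Expr Expr n ⇒ m b b Expr n ⇒ m b b b n
Derivation 2: Q0 ⇒ m Expr n ⇒ m Expr Expr n ⇒ m Expr Expr Expr n ⇒ m b Expr Expr n ⇒ m b b Expr n ⇒ m b b b n

Two distinct leftmost derivations for the same string.

Ambiguous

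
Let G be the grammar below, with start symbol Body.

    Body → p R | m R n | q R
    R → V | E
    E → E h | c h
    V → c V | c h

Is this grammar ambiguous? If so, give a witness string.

Ambiguous

Witness: p c h

Derivation 1: Body ⇒ p R ⇒ p V ⇒ p c h
Derivation 2: Body ⇒ p R ⇒ p E ⇒ p c h

Two distinct leftmost derivations for the same string.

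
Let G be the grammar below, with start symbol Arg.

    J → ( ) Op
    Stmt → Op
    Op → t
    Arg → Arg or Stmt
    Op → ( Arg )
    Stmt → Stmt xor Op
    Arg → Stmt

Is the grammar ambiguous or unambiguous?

Unambiguous

(J is unreachable from Arg, so its rules don't affect L(Arg).) Arg → Arg or Stmt | Stmt  ;  Stmt → Stmt xor Op | Op  — a left-associative chain with Op at the bottom. Each string factors uniquely by precedence.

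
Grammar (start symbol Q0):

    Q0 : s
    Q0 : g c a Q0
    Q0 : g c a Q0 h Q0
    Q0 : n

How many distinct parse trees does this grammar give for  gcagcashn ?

Parse trees for gcagcashn:
  [Q0 g c a [Q0 g c a [Q0 s] h [Q0 n]]]
  [Q0 g c a [Q0 g c a [Q0 s]] h [Q0 n]]

2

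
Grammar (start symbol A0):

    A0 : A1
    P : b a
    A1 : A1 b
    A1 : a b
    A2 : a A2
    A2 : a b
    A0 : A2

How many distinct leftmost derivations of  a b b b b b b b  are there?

Parse trees for a b b b b b b b:
  [A0 [A1 [A1 [A1 [A1 [A1 [A1 [A1 a b] b] b] b] b] b] b]]

1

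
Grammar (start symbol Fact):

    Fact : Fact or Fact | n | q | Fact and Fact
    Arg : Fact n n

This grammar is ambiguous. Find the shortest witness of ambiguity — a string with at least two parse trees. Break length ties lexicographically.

n and n and n

length 1: no string has ≥2 trees
length 3: no string has ≥2 trees
length 5: n and n and n has 2 parse trees

Two derivations of n and n and n:
  Fact ⇒ Fact and Fact ⇒ n and Fact ⇒ n and Fact and Fact ⇒ n and n and Fact ⇒ n and n and n
  Fact ⇒ Fact and Fact ⇒ Fact and Fact and Fact ⇒ n and Fact and Fact ⇒ n and n and Fact ⇒ n and n and n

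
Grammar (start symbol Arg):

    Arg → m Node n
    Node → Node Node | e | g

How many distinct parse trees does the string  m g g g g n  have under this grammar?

5

Parse trees for m g g g g n:
  [Arg m [Node [Node g] [Node [Node g] [Node [Node g] [Node g]]]] n]
  [Arg m [Node [Node g] [Node [Node [Node g] [Node g]] [Node g]]] n]
  [Arg m [Node [Node [Node g] [Node g]] [Node [Node g] [Node g]]] n]
  [Arg m [Node [Node [Node g] [Node [Node g] [Node g]]] [Node g]] n]
  [Arg m [Node [Node [Node [Node g] [Node g]] [Node g]] [Node g]] n]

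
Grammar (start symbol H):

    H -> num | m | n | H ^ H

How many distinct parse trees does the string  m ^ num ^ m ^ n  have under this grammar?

5

Parse trees for m ^ num ^ m ^ n:
  [H [H m] ^ [H [H num] ^ [H [H m] ^ [H n]]]]
  [H [H m] ^ [H [H [H num] ^ [H m]] ^ [H n]]]
  [H [H [H m] ^ [H num]] ^ [H [H m] ^ [H n]]]
  [H [H [H m] ^ [H [H num] ^ [H m]]] ^ [H n]]
  [H [H [H [H m] ^ [H num]] ^ [H m]] ^ [H n]]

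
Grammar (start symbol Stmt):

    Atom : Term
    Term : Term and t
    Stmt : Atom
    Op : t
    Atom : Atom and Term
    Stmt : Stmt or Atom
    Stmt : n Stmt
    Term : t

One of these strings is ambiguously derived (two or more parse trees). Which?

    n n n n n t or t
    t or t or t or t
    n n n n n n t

n n n n n t or t: 6 trees
t or t or t or t: 1 tree
n n n n n n t: 1 tree

n n n n n t or t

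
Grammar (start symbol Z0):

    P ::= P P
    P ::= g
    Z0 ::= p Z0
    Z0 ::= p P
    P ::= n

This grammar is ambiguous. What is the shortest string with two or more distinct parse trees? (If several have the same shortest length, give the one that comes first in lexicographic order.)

p g g g

length 2: no string has ≥2 trees
length 3: no string has ≥2 trees
length 4: p g g g has 2 parse trees

Two derivations of p g g g:
  Z0 ⇒ p P ⇒ p P P ⇒ p P P P ⇒ p g P P ⇒ p g g P ⇒ p g g g
  Z0 ⇒ p P ⇒ p P P ⇒ p g P ⇒ p g P P ⇒ p g g P ⇒ p g g g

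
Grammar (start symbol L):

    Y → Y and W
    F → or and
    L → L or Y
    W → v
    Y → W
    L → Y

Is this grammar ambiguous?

(F is unreachable from L, so its rules don't affect L(L).) L → L or Y | Y  ;  Y → Y and W | W  — a left-associative chain with W at the bottom. Each string factors uniquely by precedence.

Unambiguous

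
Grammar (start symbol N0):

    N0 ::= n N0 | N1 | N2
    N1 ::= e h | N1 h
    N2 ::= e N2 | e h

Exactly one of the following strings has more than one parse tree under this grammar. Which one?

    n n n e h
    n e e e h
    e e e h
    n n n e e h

n n n e h: 2 trees
n e e e h: 1 tree
e e e h: 1 tree
n n n e e h: 1 tree

n n n e h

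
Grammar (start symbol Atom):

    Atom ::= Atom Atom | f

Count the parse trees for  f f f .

2

Parse trees for f f f:
  [Atom [Atom f] [Atom [Atom f] [Atom f]]]
  [Atom [Atom [Atom f] [Atom f]] [Atom f]]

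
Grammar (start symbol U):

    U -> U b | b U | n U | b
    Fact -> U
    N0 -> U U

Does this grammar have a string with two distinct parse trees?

Ambiguous

Witness: b b

Derivation 1: U ⇒ U b ⇒ b b
Derivation 2: U ⇒ b U ⇒ b b

Two distinct leftmost derivations for the same string.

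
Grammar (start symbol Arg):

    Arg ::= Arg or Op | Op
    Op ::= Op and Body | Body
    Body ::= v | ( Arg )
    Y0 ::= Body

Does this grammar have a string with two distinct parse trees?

Unambiguous

(Y0 is unreachable from Arg, so its rules don't affect L(Arg).) The grammar is stratified — Arg handles 'or' (left-recursive), Op handles 'and', Body atoms. Each operator has a fixed associativity and precedence level, so every string has one parse.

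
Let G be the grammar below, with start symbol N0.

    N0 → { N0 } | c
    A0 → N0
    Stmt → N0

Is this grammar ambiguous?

Only N0 is reachable from N0; ignoring the rest: Each string is a nest of matched brackets around a single atom. An opening bracket forces the recursive rule; an atom forces the base rule.

Unambiguous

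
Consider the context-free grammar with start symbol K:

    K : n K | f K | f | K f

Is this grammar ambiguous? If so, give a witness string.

Witness: f f

Derivation 1: K ⇒ f K ⇒ f f
Derivation 2: K ⇒ K f ⇒ f f

Two distinct leftmost derivations for the same string.

Ambiguous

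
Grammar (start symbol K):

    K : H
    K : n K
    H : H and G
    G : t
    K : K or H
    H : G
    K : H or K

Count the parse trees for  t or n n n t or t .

Parse trees for t or n n n t or t:
  [K [K [H [G t]] or [K n [K n [K n [K [H [G t]]]]]]] or [H [G t]]]
  [K [H [G t]] or [K n [K n [K n [K [K [H [G t]]] or [H [G t]]]]]]]
  [K [H [G t]] or [K n [K n [K n [K [H [G t]] or [K [H [G t]]]]]]]]
  [K [H [G t]] or [K n [K n [K [K n [K [H [G t]]]] or [H [G t]]]]]]
  [K [H [G t]] or [K n [K [K n [K n [K [H [G t]]]]] or [H [G t]]]]]
  [K [H [G t]] or [K [K n [K n [K n [K [H [G t]]]]]] or [H [G t]]]]

6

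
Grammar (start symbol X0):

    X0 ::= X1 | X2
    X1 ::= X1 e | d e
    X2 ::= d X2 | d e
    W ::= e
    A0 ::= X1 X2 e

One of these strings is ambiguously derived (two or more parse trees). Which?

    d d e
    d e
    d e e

d e

d d e: 1 tree
d e: 2 trees
d e e: 1 tree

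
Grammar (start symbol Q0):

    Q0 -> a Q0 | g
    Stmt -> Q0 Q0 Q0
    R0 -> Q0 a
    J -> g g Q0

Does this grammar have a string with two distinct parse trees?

(Stmt, R0, J are unreachable from Q0, so their rules don't affect L(Q0).) The reachable rules are right-linear with at most one rule per (nonterminal, next-terminal) pair. Each input token forces the next rule, so parsing is deterministic.

Unambiguous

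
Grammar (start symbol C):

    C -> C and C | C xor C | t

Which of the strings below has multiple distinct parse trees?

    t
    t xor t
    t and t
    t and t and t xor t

t: 1 tree
t xor t: 1 tree
t and t: 1 tree
t and t and t xor t: 5 trees

t and t and t xor t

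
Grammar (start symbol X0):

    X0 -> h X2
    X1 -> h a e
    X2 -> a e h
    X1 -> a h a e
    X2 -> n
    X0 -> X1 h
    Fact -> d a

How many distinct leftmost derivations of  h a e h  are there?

Parse trees for h a e h:
  [X0 h [X2 a e h]]
  [X0 [X1 h a e] h]

2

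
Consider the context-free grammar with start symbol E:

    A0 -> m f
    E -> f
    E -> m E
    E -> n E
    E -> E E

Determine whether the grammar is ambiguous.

Ambiguous

Witness: f f f

Derivation 1: E ⇒ E E ⇒ f E ⇒ f E E ⇒ f f E ⇒ f f f
Derivation 2: E ⇒ E E ⇒ E E E ⇒ f E E ⇒ f f E ⇒ f f f

Two distinct leftmost derivations for the same string.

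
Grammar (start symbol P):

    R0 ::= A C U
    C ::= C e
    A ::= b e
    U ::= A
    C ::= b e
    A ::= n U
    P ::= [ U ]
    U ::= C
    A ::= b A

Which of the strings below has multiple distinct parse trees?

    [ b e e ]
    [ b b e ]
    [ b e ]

[ b e e ]: 1 tree
[ b b e ]: 1 tree
[ b e ]: 2 trees

[ b e ]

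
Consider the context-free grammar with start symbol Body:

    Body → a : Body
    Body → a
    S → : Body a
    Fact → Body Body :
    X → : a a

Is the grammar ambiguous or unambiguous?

Unambiguous

(X, S, Fact are unreachable from Body, so their rules don't affect L(Body).) Right-recursive list with a separator: after each atom, whether the separator follows determines the rule. One parse per string.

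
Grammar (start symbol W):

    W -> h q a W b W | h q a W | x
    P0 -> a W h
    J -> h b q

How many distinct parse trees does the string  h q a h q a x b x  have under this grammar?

2

Parse trees for h q a h q a x b x:
  [W h q a [W h q a [W x]] b [W x]]
  [W h q a [W h q a [W x] b [W x]]]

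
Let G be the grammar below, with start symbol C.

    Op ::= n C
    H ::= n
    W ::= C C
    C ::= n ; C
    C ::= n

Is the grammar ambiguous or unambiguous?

(H, Op, W are unreachable from C, so their rules don't affect L(C).) Right-recursive list with a separator: after each atom, whether the separator follows determines the rule. One parse per string.

Unambiguous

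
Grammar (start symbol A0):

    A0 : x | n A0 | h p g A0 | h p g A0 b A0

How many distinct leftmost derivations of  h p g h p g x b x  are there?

Parse trees for h p g h p g x b x:
  [A0 h p g [A0 h p g [A0 x] b [A0 x]]]
  [A0 h p g [A0 h p g [A0 x]] b [A0 x]]

2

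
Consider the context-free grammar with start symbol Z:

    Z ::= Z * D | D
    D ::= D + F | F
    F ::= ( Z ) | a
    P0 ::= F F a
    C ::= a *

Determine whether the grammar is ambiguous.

Only Z, D, F are reachable from Z; ignoring the rest: Z → Z * D | D  ;  D → D + F | F  — a left-associative chain with F at the bottom. Each string factors uniquely by precedence.

Unambiguous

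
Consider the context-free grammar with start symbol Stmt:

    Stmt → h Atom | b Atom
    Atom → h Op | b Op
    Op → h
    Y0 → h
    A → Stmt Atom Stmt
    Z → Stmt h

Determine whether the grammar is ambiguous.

Unambiguous

Only Stmt, Atom, Op are reachable from Stmt; ignoring the rest: The reachable rules are right-linear with at most one rule per (nonterminal, next-terminal) pair. Each input token forces the next rule, so parsing is deterministic.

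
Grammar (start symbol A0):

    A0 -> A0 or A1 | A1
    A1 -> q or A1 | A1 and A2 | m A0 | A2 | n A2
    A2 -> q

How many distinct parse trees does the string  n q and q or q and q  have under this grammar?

Parse trees for n q and q or q and q:
  [A0 [A0 [A1 [A1 n [A2 q]] and [A2 q]]] or [A1 [A1 [A2 q]] and [A2 q]]]

1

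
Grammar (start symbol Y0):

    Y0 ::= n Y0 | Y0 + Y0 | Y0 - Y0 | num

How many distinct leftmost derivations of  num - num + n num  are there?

Parse trees for num - num + n num:
  [Y0 [Y0 [Y0 num] - [Y0 num]] + [Y0 n [Y0 num]]]
  [Y0 [Y0 num] - [Y0 [Y0 num] + [Y0 n [Y0 num]]]]

2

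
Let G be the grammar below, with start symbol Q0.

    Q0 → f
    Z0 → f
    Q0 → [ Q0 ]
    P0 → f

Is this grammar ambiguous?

Only Q0 is reachable from Q0; ignoring the rest: Each string is a nest of matched brackets around a single atom. An opening bracket forces the recursive rule; an atom forces the base rule.

Unambiguous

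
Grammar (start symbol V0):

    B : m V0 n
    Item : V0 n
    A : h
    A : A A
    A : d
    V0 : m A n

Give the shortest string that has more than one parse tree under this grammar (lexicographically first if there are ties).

length 3: no string has ≥2 trees
length 4: no string has ≥2 trees
length 5: m d d d n has 2 parse trees

Two derivations of m d d d n:
  V0 ⇒ m A n ⇒ m A A n ⇒ m A A A n ⇒ m d A A n ⇒ m d d A n ⇒ m d d d n
  V0 ⇒ m A n ⇒ m A A n ⇒ m d A n ⇒ m d A A n ⇒ m d d A n ⇒ m d d d n

m d d d n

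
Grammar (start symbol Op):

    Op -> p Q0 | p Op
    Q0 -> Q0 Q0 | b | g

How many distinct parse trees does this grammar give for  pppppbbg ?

2

Parse trees for pppppbbg:
  [Op p [Op p [Op p [Op p [Op p [Q0 [Q0 b] [Q0 [Q0 b] [Q0 g]]]]]]]]
  [Op p [Op p [Op p [Op p [Op p [Q0 [Q0 [Q0 b] [Q0 b]] [Q0 g]]]]]]]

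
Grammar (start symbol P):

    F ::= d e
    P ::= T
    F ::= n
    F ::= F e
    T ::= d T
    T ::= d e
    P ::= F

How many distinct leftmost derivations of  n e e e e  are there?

1

Parse trees for n e e e e:
  [P [F [F [F [F [F n] e] e] e] e]]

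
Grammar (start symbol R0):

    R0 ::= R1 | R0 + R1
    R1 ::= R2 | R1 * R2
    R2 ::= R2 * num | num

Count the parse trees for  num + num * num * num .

Parse trees for num + num * num * num:
  [R0 [R0 [R1 [R2 num]]] + [R1 [R2 [R2 [R2 num] * num] * num]]]
  [R0 [R0 [R1 [R2 num]]] + [R1 [R1 [R2 num]] * [R2 [R2 num] * num]]]
  [R0 [R0 [R1 [R2 num]]] + [R1 [R1 [R2 [R2 num] * num]] * [R2 num]]]
  [R0 [R0 [R1 [R2 num]]] + [R1 [R1 [R1 [R2 num]] * [R2 num]] * [R2 num]]]

4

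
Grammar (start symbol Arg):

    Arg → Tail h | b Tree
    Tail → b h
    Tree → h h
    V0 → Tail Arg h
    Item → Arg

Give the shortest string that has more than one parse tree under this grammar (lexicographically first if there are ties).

length 3: b h h has 2 parse trees

Two derivations of b h h:
  Arg ⇒ Tail h ⇒ b h h
  Arg ⇒ b Tree ⇒ b h h

b h h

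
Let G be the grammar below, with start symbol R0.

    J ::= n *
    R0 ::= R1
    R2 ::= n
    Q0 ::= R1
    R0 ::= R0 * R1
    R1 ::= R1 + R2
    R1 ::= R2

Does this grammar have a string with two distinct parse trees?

(J, Q0 are unreachable from R0, so their rules don't affect L(R0).) This is a standard precedence ladder (R0 over R1 over R2), with each level left-recursive on its own operator ('*' at R0, '+' at R1). That structure is LR(1), hence unambiguous.

Unambiguous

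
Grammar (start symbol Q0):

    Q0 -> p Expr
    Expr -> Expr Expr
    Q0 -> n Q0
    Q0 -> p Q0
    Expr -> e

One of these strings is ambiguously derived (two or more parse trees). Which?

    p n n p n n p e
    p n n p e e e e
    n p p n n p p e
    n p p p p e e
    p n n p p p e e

p n n p n n p e: 1 tree
p n n p e e e e: 5 trees
n p p n n p p e: 1 tree
n p p p p e e: 1 tree
p n n p p p e e: 1 tree

p n n p e e e e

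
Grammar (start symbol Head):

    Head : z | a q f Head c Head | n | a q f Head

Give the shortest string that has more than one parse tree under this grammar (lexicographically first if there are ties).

length 1: no string has ≥2 trees
length 4: no string has ≥2 trees
length 6: no string has ≥2 trees
length 7: no string has ≥2 trees
length 9: a q f a q f n c n has 2 parse trees

Two derivations of a q f a q f n c n:
  Head ⇒ a q f Head c Head ⇒ a q f a q f Head c Head ⇒ a q f a q f n c Head ⇒ a q f a q f n c n
  Head ⇒ a q f Head ⇒ a q f a q f Head c Head ⇒ a q f a q f n c Head ⇒ a q f a q f n c n

a q f a q f n c n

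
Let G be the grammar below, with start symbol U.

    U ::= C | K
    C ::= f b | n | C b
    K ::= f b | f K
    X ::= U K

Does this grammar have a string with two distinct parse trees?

Witness: f b

Derivation 1: U ⇒ C ⇒ f b
Derivation 2: U ⇒ K ⇒ f b

Two distinct leftmost derivations for the same string.

Ambiguous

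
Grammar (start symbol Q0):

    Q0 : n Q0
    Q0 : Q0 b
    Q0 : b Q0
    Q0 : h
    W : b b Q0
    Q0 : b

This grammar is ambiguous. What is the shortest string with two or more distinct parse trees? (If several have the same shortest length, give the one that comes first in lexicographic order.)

length 1: no string has ≥2 trees
length 2: b b has 2 parse trees

Two derivations of b b:
  Q0 ⇒ Q0 b ⇒ b b
  Q0 ⇒ b Q0 ⇒ b b

b b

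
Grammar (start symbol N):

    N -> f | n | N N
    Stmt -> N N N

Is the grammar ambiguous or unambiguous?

Ambiguous

Witness: f f f

Derivation 1: N ⇒ N N ⇒ f N ⇒ f N N ⇒ f f N ⇒ f f f
Derivation 2: N ⇒ N N ⇒ N N N ⇒ f N N ⇒ f f N ⇒ f f f

Two distinct leftmost derivations for the same string.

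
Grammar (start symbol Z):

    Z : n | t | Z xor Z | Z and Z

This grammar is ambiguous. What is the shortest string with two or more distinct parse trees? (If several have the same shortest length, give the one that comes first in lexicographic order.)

n and n and n

length 1: no string has ≥2 trees
length 3: no string has ≥2 trees
length 5: n and n and n has 2 parse trees

Two derivations of n and n and n:
  Z ⇒ Z and Z ⇒ n and Z ⇒ n and Z and Z ⇒ n and n and Z ⇒ n and n and n
  Z ⇒ Z and Z ⇒ Z and Z and Z ⇒ n and Z and Z ⇒ n and n and Z ⇒ n and n and n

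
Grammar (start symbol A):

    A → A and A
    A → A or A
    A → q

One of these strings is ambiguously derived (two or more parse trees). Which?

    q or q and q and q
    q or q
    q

q or q and q and q

q or q and q and q: 5 trees
q or q: 1 tree
q: 1 tree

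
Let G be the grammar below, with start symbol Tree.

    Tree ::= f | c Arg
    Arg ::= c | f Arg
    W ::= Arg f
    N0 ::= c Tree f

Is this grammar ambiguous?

(W, N0 are unreachable from Tree, so their rules don't affect L(Tree).) The reachable rules are right-linear with at most one rule per (nonterminal, next-terminal) pair. Each input token forces the next rule, so parsing is deterministic.

Unambiguous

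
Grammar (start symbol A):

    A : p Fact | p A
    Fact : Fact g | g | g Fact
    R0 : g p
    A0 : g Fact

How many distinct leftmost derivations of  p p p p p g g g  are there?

Parse trees for p p p p p g g g:
  [A p [A p [A p [A p [A p [Fact [Fact [Fact g] g] g]]]]]]
  [A p [A p [A p [A p [A p [Fact [Fact g [Fact g]] g]]]]]]
  [A p [A p [A p [A p [A p [Fact g [Fact [Fact g] g]]]]]]]
  [A p [A p [A p [A p [A p [Fact g [Fact g [Fact g]]]]]]]]

4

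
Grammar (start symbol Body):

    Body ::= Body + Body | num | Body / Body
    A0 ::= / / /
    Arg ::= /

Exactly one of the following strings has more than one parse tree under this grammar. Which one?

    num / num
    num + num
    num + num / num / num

num / num: 1 tree
num + num: 1 tree
num + num / num / num: 5 trees

num + num / num / num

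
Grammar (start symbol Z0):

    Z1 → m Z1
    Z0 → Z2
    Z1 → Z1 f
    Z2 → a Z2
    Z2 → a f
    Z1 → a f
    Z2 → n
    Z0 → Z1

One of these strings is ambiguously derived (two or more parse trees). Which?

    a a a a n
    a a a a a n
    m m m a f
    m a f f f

a a a a n: 1 tree
a a a a a n: 1 tree
m m m a f: 1 tree
m a f f f: 3 trees

m a f f f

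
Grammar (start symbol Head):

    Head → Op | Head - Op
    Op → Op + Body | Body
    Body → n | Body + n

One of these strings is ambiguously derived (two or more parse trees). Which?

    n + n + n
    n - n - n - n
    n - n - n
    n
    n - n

n + n + n

n + n + n: 4 trees
n - n - n - n: 1 tree
n - n - n: 1 tree
n: 1 tree
n - n: 1 tree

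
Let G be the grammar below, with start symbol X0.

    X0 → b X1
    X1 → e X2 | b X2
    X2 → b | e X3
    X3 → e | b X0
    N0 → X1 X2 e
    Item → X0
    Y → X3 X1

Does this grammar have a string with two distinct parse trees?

(N0, Item, Y are unreachable from X0, so their rules don't affect L(X0).) The reachable rules are right-linear with at most one rule per (nonterminal, next-terminal) pair. Each input token forces the next rule, so parsing is deterministic.

Unambiguous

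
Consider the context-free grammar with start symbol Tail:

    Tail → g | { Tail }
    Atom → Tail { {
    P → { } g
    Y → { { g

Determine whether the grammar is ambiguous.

Unambiguous

(Atom, P, Y are unreachable from Tail, so their rules don't affect L(Tail).) Each string is a nest of matched brackets around a single atom. An opening bracket forces the recursive rule; an atom forces the base rule.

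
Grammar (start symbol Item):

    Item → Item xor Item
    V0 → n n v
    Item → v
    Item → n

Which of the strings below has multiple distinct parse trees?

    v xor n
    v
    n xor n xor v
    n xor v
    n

n xor n xor v

v xor n: 1 tree
v: 1 tree
n xor n xor v: 2 trees
n xor v: 1 tree
n: 1 tree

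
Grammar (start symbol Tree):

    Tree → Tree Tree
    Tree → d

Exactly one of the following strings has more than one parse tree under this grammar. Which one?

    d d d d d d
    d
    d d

d d d d d d

d d d d d d: 42 trees
d: 1 tree
d d: 1 tree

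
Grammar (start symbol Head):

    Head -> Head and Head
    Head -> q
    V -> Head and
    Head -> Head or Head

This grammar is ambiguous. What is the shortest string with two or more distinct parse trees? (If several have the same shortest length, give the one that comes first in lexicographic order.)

length 1: no string has ≥2 trees
length 3: no string has ≥2 trees
length 5: q and q and q has 2 parse trees

Two derivations of q and q and q:
  Head ⇒ Head and Head ⇒ Head and Head and Head ⇒ q and Head and Head ⇒ q and q and Head ⇒ q and q and q
  Head ⇒ Head and Head ⇒ q and Head ⇒ q and Head and Head ⇒ q and q and Head ⇒ q and q and q

q and q and q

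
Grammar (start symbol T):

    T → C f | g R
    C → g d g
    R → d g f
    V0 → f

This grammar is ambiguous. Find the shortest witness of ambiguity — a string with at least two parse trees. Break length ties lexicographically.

g d g f

length 4: g d g f has 2 parse trees

Two derivations of g d g f:
  T ⇒ C f ⇒ g d g f
  T ⇒ g R ⇒ g d g f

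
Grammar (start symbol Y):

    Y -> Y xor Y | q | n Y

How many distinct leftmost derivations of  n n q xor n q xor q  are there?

Parse trees for n n q xor n q xor q (showing first 6 of 12):
  [Y [Y n [Y n [Y q]]] xor [Y [Y n [Y q]] xor [Y q]]]
  [Y [Y n [Y n [Y q]]] xor [Y n [Y [Y q] xor [Y q]]]]
  [Y [Y [Y n [Y n [Y q]]] xor [Y n [Y q]]] xor [Y q]]
  [Y [Y n [Y [Y n [Y q]] xor [Y n [Y q]]]] xor [Y q]]
  [Y [Y n [Y n [Y [Y q] xor [Y n [Y q]]]]] xor [Y q]]
  [Y n [Y [Y n [Y q]] xor [Y [Y n [Y q]] xor [Y q]]]]

12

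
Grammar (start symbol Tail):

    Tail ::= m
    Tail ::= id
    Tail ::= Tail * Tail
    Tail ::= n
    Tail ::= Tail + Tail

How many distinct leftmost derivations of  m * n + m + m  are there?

5

Parse trees for m * n + m + m:
  [Tail [Tail m] * [Tail [Tail n] + [Tail [Tail m] + [Tail m]]]]
  [Tail [Tail m] * [Tail [Tail [Tail n] + [Tail m]] + [Tail m]]]
  [Tail [Tail [Tail m] * [Tail n]] + [Tail [Tail m] + [Tail m]]]
  [Tail [Tail [Tail m] * [Tail [Tail n] + [Tail m]]] + [Tail m]]
  [Tail [Tail [Tail [Tail m] * [Tail n]] + [Tail m]] + [Tail m]]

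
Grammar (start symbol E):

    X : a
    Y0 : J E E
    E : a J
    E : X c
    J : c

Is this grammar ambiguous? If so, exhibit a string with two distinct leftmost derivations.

Witness: a c

Derivation 1: E ⇒ a J ⇒ a c
Derivation 2: E ⇒ X c ⇒ a c

Two distinct leftmost derivations for the same string.

Ambiguous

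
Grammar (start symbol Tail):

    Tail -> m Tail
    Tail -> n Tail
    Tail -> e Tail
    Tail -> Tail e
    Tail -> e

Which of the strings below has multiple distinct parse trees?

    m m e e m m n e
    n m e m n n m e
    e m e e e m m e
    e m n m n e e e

e m n m n e e e

m m e e m m n e: 1 tree
n m e m n n m e: 1 tree
e m e e e m m e: 1 tree
e m n m n e e e: 29 trees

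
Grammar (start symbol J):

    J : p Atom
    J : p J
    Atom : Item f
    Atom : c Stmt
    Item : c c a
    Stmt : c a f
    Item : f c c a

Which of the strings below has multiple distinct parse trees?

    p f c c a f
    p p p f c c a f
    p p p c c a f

p f c c a f: 1 tree
p p p f c c a f: 1 tree
p p p c c a f: 2 trees

p p p c c a f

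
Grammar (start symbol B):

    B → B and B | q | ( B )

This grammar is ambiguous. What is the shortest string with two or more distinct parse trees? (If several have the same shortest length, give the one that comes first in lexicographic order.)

q and q and q

length 1: no string has ≥2 trees
length 3: no string has ≥2 trees
length 5: q and q and q has 2 parse trees

Two derivations of q and q and q:
  B ⇒ B and B ⇒ B and B and B ⇒ q and B and B ⇒ q and q and B ⇒ q and q and q
  B ⇒ B and B ⇒ q and B ⇒ q and B and B ⇒ q and q and B ⇒ q and q and q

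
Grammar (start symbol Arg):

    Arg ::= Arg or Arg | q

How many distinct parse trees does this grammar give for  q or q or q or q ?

5

Parse trees for q or q or q or q:
  [Arg [Arg q] or [Arg [Arg q] or [Arg [Arg q] or [Arg q]]]]
  [Arg [Arg q] or [Arg [Arg [Arg q] or [Arg q]] or [Arg q]]]
  [Arg [Arg [Arg q] or [Arg q]] or [Arg [Arg q] or [Arg q]]]
  [Arg [Arg [Arg q] or [Arg [Arg q] or [Arg q]]] or [Arg q]]
  [Arg [Arg [Arg [Arg q] or [Arg q]] or [Arg q]] or [Arg q]]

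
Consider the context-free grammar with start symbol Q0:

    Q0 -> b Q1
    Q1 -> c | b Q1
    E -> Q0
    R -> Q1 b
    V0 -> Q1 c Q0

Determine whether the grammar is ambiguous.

Only Q0, Q1 are reachable from Q0; ignoring the rest: The reachable rules are right-linear with at most one rule per (nonterminal, next-terminal) pair. Each input token forces the next rule, so parsing is deterministic.

Unambiguous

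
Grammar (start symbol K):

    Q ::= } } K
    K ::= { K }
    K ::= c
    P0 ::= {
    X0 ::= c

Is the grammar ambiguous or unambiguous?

Only K is reachable from K; ignoring the rest: Each string is a nest of matched brackets around a single atom. An opening bracket forces the recursive rule; an atom forces the base rule.

Unambiguous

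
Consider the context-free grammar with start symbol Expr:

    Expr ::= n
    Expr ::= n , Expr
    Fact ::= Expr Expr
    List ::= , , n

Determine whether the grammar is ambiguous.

Unambiguous

Only Expr is reachable from Expr; ignoring the rest: The reachable grammar is A → atom sep A | atom. Each atom is followed by either the separator (recurse) or end-of-string (stop) — no choice point.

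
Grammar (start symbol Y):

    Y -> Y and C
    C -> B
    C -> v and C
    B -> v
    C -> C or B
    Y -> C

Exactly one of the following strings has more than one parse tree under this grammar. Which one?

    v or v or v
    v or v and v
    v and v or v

v and v or v

v or v or v: 1 tree
v or v and v: 1 tree
v and v or v: 3 trees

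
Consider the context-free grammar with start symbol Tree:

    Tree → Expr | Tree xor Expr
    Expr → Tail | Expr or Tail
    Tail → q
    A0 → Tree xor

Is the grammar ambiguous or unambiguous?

(A0 is unreachable from Tree, so its rules don't affect L(Tree).) This is a standard precedence ladder (Tree over Expr over Tail), with each level left-recursive on its own operator ('xor' at Tree, 'or' at Expr). That structure is LR(1), hence unambiguous.

Unambiguous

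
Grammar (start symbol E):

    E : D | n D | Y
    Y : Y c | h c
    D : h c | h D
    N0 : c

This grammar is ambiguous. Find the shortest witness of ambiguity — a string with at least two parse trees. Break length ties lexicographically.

h c

length 2: h c has 2 parse trees

Two derivations of h c:
  E ⇒ D ⇒ h c
  E ⇒ Y ⇒ h c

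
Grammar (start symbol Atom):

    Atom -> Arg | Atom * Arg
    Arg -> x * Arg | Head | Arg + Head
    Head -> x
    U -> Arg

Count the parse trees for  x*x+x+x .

Parse trees for x*x+x+x:
  [Atom [Arg x * [Arg [Arg [Arg [Head x]] + [Head x]] + [Head x]]]]
  [Atom [Arg [Arg x * [Arg [Arg [Head x]] + [Head x]]] + [Head x]]]
  [Atom [Arg [Arg [Arg x * [Arg [Head x]]] + [Head x]] + [Head x]]]
  [Atom [Atom [Arg [Head x]]] * [Arg [Arg [Arg [Head x]] + [Head x]] + [Head x]]]

4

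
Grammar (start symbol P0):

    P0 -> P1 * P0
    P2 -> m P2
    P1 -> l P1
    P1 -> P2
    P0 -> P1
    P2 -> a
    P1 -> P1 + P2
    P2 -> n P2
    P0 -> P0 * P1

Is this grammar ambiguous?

Ambiguous

Witness: a * a

Derivation 1: P0 ⇒ P1 * P0 ⇒ P2 * P0 ⇒ a * P0 ⇒ a * P1 ⇒ a * P2 ⇒ a * a
Derivation 2: P0 ⇒ P0 * P1 ⇒ P1 * P1 ⇒ P2 * P1 ⇒ a * P1 ⇒ a * P2 ⇒ a * a

Two distinct leftmost derivations for the same string.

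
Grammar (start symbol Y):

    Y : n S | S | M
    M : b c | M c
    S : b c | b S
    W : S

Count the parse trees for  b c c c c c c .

Parse trees for b c c c c c c:
  [Y [M [M [M [M [M [M b c] c] c] c] c] c]]

1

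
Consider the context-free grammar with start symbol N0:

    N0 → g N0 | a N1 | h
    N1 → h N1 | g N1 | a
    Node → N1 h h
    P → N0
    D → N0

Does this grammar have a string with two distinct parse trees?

(Node, P, D are unreachable from N0, so their rules don't affect L(N0).) Restricted to the reachable nonterminals, every rule has the form A → t or A → t B, and no two rules for the same A share a first terminal. The grammar encodes a DFA — one run per string.

Unambiguous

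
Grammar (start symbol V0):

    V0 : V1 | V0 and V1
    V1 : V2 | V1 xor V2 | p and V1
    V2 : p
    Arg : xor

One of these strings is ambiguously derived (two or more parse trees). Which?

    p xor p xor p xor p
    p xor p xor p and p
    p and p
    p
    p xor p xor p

p and p

p xor p xor p xor p: 1 tree
p xor p xor p and p: 1 tree
p and p: 2 trees
p: 1 tree
p xor p xor p: 1 tree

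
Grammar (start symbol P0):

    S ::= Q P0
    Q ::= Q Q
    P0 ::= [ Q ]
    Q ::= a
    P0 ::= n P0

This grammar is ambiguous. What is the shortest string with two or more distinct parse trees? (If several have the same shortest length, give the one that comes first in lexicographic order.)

[ a a a ]

length 3: no string has ≥2 trees
length 4: no string has ≥2 trees
length 5: [ a a a ] has 2 parse trees

Two derivations of [ a a a ]:
  P0 ⇒ [ Q ] ⇒ [ Q Q ] ⇒ [ Q Q Q ] ⇒ [ a Q Q ] ⇒ [ a a Q ] ⇒ [ a a a ]
  P0 ⇒ [ Q ] ⇒ [ Q Q ] ⇒ [ a Q ] ⇒ [ a Q Q ] ⇒ [ a a Q ] ⇒ [ a a a ]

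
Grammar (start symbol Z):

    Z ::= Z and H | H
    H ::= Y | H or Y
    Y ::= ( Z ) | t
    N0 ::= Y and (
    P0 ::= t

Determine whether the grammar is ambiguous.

Unambiguous

(N0, P0 are unreachable from Z, so their rules don't affect L(Z).) This is a standard precedence ladder (Z over H over Y), with each level left-recursive on its own operator ('and' at Z, 'or' at H). That structure is LR(1), hence unambiguous.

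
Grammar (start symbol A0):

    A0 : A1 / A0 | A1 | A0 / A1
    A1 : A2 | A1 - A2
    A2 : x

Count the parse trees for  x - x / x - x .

2

Parse trees for x - x / x - x:
  [A0 [A1 [A1 [A2 x]] - [A2 x]] / [A0 [A1 [A1 [A2 x]] - [A2 x]]]]
  [A0 [A0 [A1 [A1 [A2 x]] - [A2 x]]] / [A1 [A1 [A2 x]] - [A2 x]]]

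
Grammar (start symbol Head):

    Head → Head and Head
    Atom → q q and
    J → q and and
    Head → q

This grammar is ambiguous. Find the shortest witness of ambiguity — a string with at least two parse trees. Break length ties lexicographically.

length 1: no string has ≥2 trees
length 3: no string has ≥2 trees
length 5: q and q and q has 2 parse trees

Two derivations of q and q and q:
  Head ⇒ Head and Head ⇒ Head and Head and Head ⇒ q and Head and Head ⇒ q and q and Head ⇒ q and q and q
  Head ⇒ Head and Head ⇒ q and Head ⇒ q and Head and Head ⇒ q and q and Head ⇒ q and q and q

q and q and q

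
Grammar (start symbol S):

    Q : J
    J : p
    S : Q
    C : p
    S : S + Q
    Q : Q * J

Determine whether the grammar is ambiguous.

Unambiguous

(C is unreachable from S, so its rules don't affect L(S).) This is a standard precedence ladder (S over Q over J), with each level left-recursive on its own operator ('+' at S, '*' at Q). That structure is LR(1), hence unambiguous.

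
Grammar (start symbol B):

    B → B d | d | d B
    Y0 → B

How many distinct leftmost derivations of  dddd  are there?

Parse trees for dddd:
  [B [B [B [B d] d] d] d]
  [B [B [B d [B d]] d] d]
  [B [B d [B [B d] d]] d]
  [B [B d [B d [B d]]] d]
  [B d [B [B [B d] d] d]]
  [B d [B [B d [B d]] d]]
  [B d [B d [B [B d] d]]]
  [B d [B d [B d [B d]]]]

8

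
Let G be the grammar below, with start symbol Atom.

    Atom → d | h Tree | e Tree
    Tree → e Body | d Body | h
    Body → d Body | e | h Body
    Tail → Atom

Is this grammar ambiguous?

Only Atom, Tree, Body are reachable from Atom; ignoring the rest: Each reachable nonterminal has at most one production per leading terminal, and all productions are right-linear; the derivation is determined token-by-token.

Unambiguous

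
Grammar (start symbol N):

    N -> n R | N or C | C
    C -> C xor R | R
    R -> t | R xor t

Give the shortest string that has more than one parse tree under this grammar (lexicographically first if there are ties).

t xor t

length 1: no string has ≥2 trees
length 2: no string has ≥2 trees
length 3: t xor t has 2 parse trees

Two derivations of t xor t:
  N ⇒ C ⇒ C xor R ⇒ R xor R ⇒ t xor R ⇒ t xor t
  N ⇒ C ⇒ R ⇒ R xor t ⇒ t xor t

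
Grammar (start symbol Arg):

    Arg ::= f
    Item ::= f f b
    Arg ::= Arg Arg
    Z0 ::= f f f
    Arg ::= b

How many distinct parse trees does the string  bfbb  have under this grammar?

Parse trees for bfbb:
  [Arg [Arg b] [Arg [Arg f] [Arg [Arg b] [Arg b]]]]
  [Arg [Arg b] [Arg [Arg [Arg f] [Arg b]] [Arg b]]]
  [Arg [Arg [Arg b] [Arg f]] [Arg [Arg b] [Arg b]]]
  [Arg [Arg [Arg b] [Arg [Arg f] [Arg b]]] [Arg b]]
  [Arg [Arg [Arg [Arg b] [Arg f]] [Arg b]] [Arg b]]

5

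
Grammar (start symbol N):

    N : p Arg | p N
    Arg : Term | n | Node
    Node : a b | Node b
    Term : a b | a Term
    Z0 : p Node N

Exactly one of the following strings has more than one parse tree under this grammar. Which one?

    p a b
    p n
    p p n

p a b

p a b: 2 trees
p n: 1 tree
p p n: 1 tree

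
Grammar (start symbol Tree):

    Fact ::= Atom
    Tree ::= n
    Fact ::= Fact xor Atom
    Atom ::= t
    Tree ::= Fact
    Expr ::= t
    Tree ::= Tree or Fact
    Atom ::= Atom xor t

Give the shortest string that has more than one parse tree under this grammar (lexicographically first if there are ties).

t xor t

length 1: no string has ≥2 trees
length 3: t xor t has 2 parse trees

Two derivations of t xor t:
  Tree ⇒ Fact ⇒ Atom ⇒ Atom xor t ⇒ t xor t
  Tree ⇒ Fact ⇒ Fact xor Atom ⇒ Atom xor Atom ⇒ t xor Atom ⇒ t xor t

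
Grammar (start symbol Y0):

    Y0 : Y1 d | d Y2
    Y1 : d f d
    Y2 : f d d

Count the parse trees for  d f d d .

Parse trees for d f d d:
  [Y0 [Y1 d f d] d]
  [Y0 d [Y2 f d d]]

2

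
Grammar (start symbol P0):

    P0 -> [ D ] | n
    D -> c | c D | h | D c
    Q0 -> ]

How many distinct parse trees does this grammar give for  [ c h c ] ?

2

Parse trees for [ c h c ]:
  [P0 [ [D c [D [D h] c]] ]]
  [P0 [ [D [D c [D h]] c] ]]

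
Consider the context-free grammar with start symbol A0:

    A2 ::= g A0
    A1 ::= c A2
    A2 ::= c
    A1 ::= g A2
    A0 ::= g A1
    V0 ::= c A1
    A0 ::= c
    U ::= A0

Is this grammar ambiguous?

(V0, U are unreachable from A0, so their rules don't affect L(A0).) The reachable rules are right-linear with at most one rule per (nonterminal, next-terminal) pair. Each input token forces the next rule, so parsing is deterministic.

Unambiguous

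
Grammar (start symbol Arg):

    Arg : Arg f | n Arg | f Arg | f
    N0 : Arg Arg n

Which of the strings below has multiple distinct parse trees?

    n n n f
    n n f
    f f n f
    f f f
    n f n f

f f f

n n n f: 1 tree
n n f: 1 tree
f f n f: 1 tree
f f f: 4 trees
n f n f: 1 tree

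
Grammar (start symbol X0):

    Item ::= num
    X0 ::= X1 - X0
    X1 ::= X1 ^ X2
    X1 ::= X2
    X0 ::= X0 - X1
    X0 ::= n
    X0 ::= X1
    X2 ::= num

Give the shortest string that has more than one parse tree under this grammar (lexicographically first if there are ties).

num - num

length 1: no string has ≥2 trees
length 3: num - num has 2 parse trees

Two derivations of num - num:
  X0 ⇒ X1 - X0 ⇒ X2 - X0 ⇒ num - X0 ⇒ num - X1 ⇒ num - X2 ⇒ num - num
  X0 ⇒ X0 - X1 ⇒ X1 - X1 ⇒ X2 - X1 ⇒ num - X1 ⇒ num - X2 ⇒ num - num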